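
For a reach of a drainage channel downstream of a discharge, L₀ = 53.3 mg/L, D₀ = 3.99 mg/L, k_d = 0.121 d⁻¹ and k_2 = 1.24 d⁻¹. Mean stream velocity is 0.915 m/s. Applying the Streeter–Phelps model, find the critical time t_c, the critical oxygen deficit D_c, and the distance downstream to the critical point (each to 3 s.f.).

t_c ≈ 1.03 d; D_c ≈ 4.59 mg/L; x_c ≈ 81.1 km

At the critical point dD/dt = 0, so k_d L₀ e^(−k_d t) = k_2 D. Substituting D(t) from the Streeter–Phelps equation and solving for t gives
t_c = ln[(k_2/k_d)(1 − D₀(k_2−k_d)/(k_d L₀))] / (k_2−k_d).
Here k_2−k_d = 1.119 d⁻¹ and 1 − D₀(k_2−k_d)/(k_d L₀) = 1 − 3.99×1.119/(0.121×53.3) = 0.3077, so
t_c = ln(10.25 × 0.3077) / 1.119 = 1.148 / 1.119 = 1.026 d.
L(t_c) = L₀ e^(−k_d t_c) = 53.3 × 0.8832 = 47.08 mg/L, and at the critical point k_2 D_c = k_d L, so D_c = (0.121/1.24) × 47.08 = 4.594 mg/L.
x_c = v t_c = 0.915 m/s × 1.026 d × 86400 s/d = 81140 m ≈ 81.1 km.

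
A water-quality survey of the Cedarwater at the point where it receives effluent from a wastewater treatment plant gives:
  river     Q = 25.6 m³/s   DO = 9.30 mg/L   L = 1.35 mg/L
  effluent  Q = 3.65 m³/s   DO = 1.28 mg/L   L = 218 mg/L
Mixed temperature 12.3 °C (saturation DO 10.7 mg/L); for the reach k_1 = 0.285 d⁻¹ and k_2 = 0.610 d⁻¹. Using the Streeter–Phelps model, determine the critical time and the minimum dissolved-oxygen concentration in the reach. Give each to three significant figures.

Mixed DO = (25.6×9.30 + 3.65×1.28)/(25.6+3.65) = 242.8/29.25 = 8.299 mg/L.
Mixed L₀ = (25.6×1.35 + 3.65×218)/(29.25) = 830.3/29.25 = 28.38 mg/L.
Initial deficit D₀ = C_s − DO₀ = 10.7 − 8.299 = 2.401 mg/L.
t_c = (1/0.3250) ln[(0.610/0.285)(1 − 2.401×0.3250/(0.285×28.38))] = 3.077 × ln(1.934) = 2.029 d.
D_c = (0.285/0.610) × 28.38 × e^(−0.285×2.029) = 0.4672 × 28.38 × 0.5608 = 7.437 mg/L.
Minimum DO = 10.7 − 7.437 = 3.263 mg/L.

t_c ≈ 2.03 d; minimum DO ≈ 3.26 mg/L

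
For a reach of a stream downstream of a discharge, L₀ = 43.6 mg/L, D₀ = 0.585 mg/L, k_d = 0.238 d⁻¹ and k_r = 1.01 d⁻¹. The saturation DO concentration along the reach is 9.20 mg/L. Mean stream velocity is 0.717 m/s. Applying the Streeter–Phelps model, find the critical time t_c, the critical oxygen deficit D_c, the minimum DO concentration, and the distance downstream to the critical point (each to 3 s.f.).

At the critical point dD/dt = 0, so k_d L₀ e^(−k_d t) = k_r D. Substituting D(t) from the Streeter–Phelps equation and solving for t gives
t_c = ln[(k_r/k_d)(1 − D₀(k_r−k_d)/(k_d L₀))] / (k_r−k_d).
Here k_r−k_d = 0.7720 d⁻¹ and 1 − D₀(k_r−k_d)/(k_d L₀) = 1 − 0.585×0.7720/(0.238×43.6) = 0.9565, so
t_c = ln(4.244 × 0.9565) / 0.7720 = 1.401 / 0.7720 = 1.815 d.
L(t_c) = L₀ e^(−k_d t_c) = 43.6 × 0.6493 = 28.31 mg/L, and at the critical point k_r D_c = k_d L, so D_c = (0.238/1.01) × 28.31 = 6.671 mg/L.
Minimum DO = C_s − D_c = 9.20 − 6.671 = 2.529 mg/L.
x_c = v t_c = 0.717 m/s × 1.815 d × 86400 s/d = 112400 m ≈ 112 km.

t_c ≈ 1.81 d; D_c ≈ 6.67 mg/L; min DO ≈ 2.53 mg/L; x_c ≈ 112 km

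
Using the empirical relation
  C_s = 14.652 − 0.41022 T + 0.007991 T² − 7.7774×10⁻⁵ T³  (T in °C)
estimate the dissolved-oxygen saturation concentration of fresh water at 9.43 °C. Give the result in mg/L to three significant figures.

C_s = 14.652 − 0.41022×9.43 + 0.007991×9.43² − 7.7774×10⁻⁵×9.43³ = 11.43 mg/L.

C_s ≈ 11.4 mg/L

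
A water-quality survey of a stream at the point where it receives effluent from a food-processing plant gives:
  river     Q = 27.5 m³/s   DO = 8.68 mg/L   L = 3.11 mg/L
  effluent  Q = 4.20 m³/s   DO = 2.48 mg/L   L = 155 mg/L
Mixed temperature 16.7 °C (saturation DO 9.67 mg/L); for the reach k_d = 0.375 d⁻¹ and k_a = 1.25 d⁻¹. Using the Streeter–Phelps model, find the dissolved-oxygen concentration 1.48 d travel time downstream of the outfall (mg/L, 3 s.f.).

DO ≈ 5.23 mg/L

Mixed DO = (27.5×8.68 + 4.20×2.48)/(27.5+4.20) = 249.1/31.70 = 7.859 mg/L.
Mixed L₀ = (27.5×3.11 + 4.20×155)/(31.70) = 736.5/31.70 = 23.23 mg/L.
Initial deficit D₀ = C_s − DO₀ = 9.67 − 7.859 = 1.811 mg/L.
D(1.48) = [0.375×23.23/(1.25−0.375)](e^(−0.375×1.48) − e^(−1.25×1.48)) + 1.811 e^(−1.25×1.48)
= 9.958 × (0.5741 − 0.1572) + 1.811 × 0.1572 = 4.435 mg/L.
DO = 9.67 − 4.435 = 5.235 mg/L.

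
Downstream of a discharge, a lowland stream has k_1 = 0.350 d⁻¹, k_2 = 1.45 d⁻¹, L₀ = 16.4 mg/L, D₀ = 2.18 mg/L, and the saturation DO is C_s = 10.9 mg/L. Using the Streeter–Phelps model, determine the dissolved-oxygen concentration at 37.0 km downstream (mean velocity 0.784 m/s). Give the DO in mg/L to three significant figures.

Travel time t = x/v = 37.0 km / (0.784 m/s) = 37000 m / 0.784 m/s = 47190 s = 0.5462 d.
k_1 L₀/(k_2−k_1) = 0.350×16.4/(1.45−0.350) = 5.740/1.100 = 5.218 mg/L.
e^(−k_1 t) = e^(−0.350×0.5462) = 0.8260; e^(−k_2 t) = e^(−1.45×0.5462) = 0.4529.
D = 5.218 × (0.8260 − 0.4529) + 2.18 × 0.4529 = 1.947 + 0.9874 = 2.934 mg/L.
DO = C_s − D = 10.9 − 2.934 = 7.966 mg/L.

DO ≈ 7.97 mg/L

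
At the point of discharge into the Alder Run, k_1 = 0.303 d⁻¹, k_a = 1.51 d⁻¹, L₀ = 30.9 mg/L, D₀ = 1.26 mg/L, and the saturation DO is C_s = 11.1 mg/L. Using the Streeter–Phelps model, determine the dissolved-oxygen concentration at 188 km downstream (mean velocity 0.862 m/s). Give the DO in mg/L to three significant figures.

DO ≈ 7.63 mg/L

Travel time t = x/v = 188 km / (0.862 m/s) = 188000 m / 0.862 m/s = 218100 s = 2.524 d.
k_1 L₀/(k_a−k_1) = 0.303×30.9/(1.51−0.303) = 9.363/1.207 = 7.757 mg/L.
e^(−k_1 t) = e^(−0.303×2.524) = 0.4654; e^(−k_a t) = e^(−1.51×2.524) = 0.02211.
D = 7.757 × (0.4654 − 0.02211) + 1.26 × 0.02211 = 3.439 + 0.02786 = 3.466 mg/L.
DO = C_s − D = 11.1 − 3.466 = 7.634 mg/L.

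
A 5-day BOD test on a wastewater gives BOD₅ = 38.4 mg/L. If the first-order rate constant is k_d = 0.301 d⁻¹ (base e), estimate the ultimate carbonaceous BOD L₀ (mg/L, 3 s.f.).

L₀ ≈ 49.4 mg/L

BOD₅ = L₀(1 − e^(−5k_d)) ⇒ L₀ = BOD₅ / (1 − e^(−5×0.301))
= 38.4 / (1 − 0.2220) = 38.4 / 0.7780 = 49.36 mg/L.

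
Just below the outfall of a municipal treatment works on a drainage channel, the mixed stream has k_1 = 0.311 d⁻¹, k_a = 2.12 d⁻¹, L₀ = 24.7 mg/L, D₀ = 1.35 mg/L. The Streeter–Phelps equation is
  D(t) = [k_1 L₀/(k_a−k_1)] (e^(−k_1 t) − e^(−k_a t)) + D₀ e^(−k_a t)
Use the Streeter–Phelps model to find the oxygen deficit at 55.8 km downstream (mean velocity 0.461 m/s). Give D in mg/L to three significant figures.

D ≈ 2.60 mg/L

Travel time t = x/v = 55.8 km / (0.461 m/s) = 55800 m / 0.461 m/s = 121000 s = 1.401 d.
k_1 L₀/(k_a−k_1) = 0.311×24.7/(2.12−0.311) = 7.682/1.809 = 4.246 mg/L.
e^(−k_1 t) = e^(−0.311×1.401) = 0.6468; e^(−k_a t) = e^(−2.12×1.401) = 0.05130.
D = 4.246 × (0.6468 − 0.05130) + 1.35 × 0.05130 = 2.529 + 0.06926 = 2.598 mg/L.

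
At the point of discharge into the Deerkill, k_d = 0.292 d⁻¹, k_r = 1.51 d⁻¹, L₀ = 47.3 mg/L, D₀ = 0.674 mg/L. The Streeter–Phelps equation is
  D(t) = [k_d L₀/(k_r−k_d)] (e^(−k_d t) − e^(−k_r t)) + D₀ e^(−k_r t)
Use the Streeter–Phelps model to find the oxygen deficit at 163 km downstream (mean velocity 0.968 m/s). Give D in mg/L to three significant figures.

D ≈ 5.86 mg/L

Travel time t = x/v = 163 km / (0.968 m/s) = 163000 m / 0.968 m/s = 168400 s = 1.949 d.
k_d L₀/(k_r−k_d) = 0.292×47.3/(1.51−0.292) = 13.81/1.218 = 11.34 mg/L.
e^(−k_d t) = e^(−0.292×1.949) = 0.5660; e^(−k_r t) = e^(−1.51×1.949) = 0.05271.
D = 11.34 × (0.5660 − 0.05271) + 0.674 × 0.05271 = 5.821 + 0.03553 = 5.856 mg/L.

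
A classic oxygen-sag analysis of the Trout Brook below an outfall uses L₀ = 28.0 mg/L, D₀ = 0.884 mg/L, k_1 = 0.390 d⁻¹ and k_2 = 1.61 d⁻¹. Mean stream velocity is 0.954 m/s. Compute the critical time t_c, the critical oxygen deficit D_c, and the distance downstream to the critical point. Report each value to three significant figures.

t_c ≈ 1.08 d; D_c ≈ 4.46 mg/L; x_c ≈ 88.8 km

At the critical point dD/dt = 0, so k_1 L₀ e^(−k_1 t) = k_2 D. Substituting D(t) from the Streeter–Phelps equation and solving for t gives
t_c = ln[(k_2/k_1)(1 − D₀(k_2−k_1)/(k_1 L₀))] / (k_2−k_1).
Here k_2−k_1 = 1.220 d⁻¹ and 1 − D₀(k_2−k_1)/(k_1 L₀) = 1 − 0.884×1.220/(0.390×28.0) = 0.9012, so
t_c = ln(4.128 × 0.9012) / 1.220 = 1.314 / 1.220 = 1.077 d.
D_c = (k_1/k_2) L₀ e^(−k_1 t_c) = (0.390/1.61) × 28.0 × e^(−0.390×1.077) = 0.2422 × 28.0 × 0.6570 = 4.456 mg/L.
x_c = v t_c = 0.954 m/s × 1.077 d × 86400 s/d = 88770 m ≈ 88.8 km.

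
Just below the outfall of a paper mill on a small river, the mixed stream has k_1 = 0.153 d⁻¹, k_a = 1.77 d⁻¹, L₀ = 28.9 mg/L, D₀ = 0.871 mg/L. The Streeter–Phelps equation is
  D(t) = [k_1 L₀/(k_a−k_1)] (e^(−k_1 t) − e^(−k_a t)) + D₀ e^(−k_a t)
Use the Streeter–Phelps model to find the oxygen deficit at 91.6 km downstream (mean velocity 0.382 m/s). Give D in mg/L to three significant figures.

Travel time t = x/v = 91.6 km / (0.382 m/s) = 91600 m / 0.382 m/s = 239800 s = 2.775 d.
k_1 L₀/(k_a−k_1) = 0.153×28.9/(1.77−0.153) = 4.422/1.617 = 2.735 mg/L.
e^(−k_1 t) = e^(−0.153×2.775) = 0.6540; e^(−k_a t) = e^(−1.77×2.775) = 0.007355.
D = 2.735 × (0.6540 − 0.007355) + 0.871 × 0.007355 = 1.768 + 0.006406 = 1.775 mg/L.

D ≈ 1.77 mg/L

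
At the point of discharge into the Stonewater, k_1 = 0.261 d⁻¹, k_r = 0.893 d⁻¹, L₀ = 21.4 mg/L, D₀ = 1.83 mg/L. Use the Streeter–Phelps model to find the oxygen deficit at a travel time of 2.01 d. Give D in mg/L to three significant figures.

k_1 L₀/(k_r−k_1) = 0.261×21.4/(0.893−0.261) = 5.585/0.6320 = 8.838 mg/L.
e^(−k_1 t) = e^(−0.261×2.010) = 0.5918; e^(−k_r t) = e^(−0.893×2.010) = 0.1661.
D = 8.838 × (0.5918 − 0.1661) + 1.83 × 0.1661 = 3.762 + 0.3040 = 4.066 mg/L.

D ≈ 4.07 mg/L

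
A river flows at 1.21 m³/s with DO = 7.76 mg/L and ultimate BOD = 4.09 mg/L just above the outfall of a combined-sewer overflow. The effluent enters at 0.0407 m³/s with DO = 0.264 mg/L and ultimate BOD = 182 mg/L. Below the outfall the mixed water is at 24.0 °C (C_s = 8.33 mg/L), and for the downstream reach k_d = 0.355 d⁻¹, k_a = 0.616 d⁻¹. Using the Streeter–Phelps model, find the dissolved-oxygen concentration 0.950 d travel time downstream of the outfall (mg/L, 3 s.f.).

DO ≈ 5.77 mg/L

Mixed DO = (1.21×7.76 + 0.0407×0.264)/(1.21+0.0407) = 9.400/1.251 = 7.516 mg/L.
Mixed L₀ = (1.21×4.09 + 0.0407×182)/(1.251) = 12.36/1.251 = 9.880 mg/L.
Initial deficit D₀ = C_s − DO₀ = 8.33 − 7.516 = 0.8139 mg/L.
D(0.950) = [0.355×9.880/(0.616−0.355)](e^(−0.355×0.950) − e^(−0.616×0.950)) + 0.8139 e^(−0.616×0.950)
= 13.44 × (0.7137 − 0.5570) + 0.8139 × 0.5570 = 2.560 mg/L.
DO = 8.33 − 2.560 = 5.770 mg/L.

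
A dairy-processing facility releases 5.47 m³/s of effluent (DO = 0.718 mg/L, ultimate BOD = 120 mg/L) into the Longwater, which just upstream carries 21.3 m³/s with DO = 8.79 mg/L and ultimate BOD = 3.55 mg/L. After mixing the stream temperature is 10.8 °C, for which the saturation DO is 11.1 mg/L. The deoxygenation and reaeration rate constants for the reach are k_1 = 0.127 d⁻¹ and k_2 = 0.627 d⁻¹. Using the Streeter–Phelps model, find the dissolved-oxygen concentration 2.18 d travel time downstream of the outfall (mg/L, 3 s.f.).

Mixed DO = (21.3×8.79 + 5.47×0.718)/(21.3+5.47) = 191.2/26.77 = 7.141 mg/L.
Mixed L₀ = (21.3×3.55 + 5.47×120)/(26.77) = 732.0/26.77 = 27.34 mg/L.
Initial deficit D₀ = C_s − DO₀ = 11.1 − 7.141 = 3.959 mg/L.
D(2.18) = [0.127×27.34/(0.627−0.127)](e^(−0.127×2.18) − e^(−0.627×2.18)) + 3.959 e^(−0.627×2.18)
= 6.946 × (0.7582 − 0.2549) + 3.959 × 0.2549 = 4.505 mg/L.
DO = 11.1 − 4.505 = 6.595 mg/L.

DO ≈ 6.60 mg/L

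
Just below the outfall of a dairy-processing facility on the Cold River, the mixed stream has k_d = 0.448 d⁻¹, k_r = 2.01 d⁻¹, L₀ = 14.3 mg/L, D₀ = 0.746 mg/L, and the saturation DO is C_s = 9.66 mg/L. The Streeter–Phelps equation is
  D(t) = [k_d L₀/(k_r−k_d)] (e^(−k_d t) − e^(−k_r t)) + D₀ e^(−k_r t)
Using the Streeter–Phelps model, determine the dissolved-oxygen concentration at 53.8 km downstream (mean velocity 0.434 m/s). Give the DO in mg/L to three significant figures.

DO ≈ 7.69 mg/L

Travel time t = x/v = 53.8 km / (0.434 m/s) = 53800 m / 0.434 m/s = 124000 s = 1.435 d.
k_d L₀/(k_r−k_d) = 0.448×14.3/(2.01−0.448) = 6.406/1.562 = 4.101 mg/L.
e^(−k_d t) = e^(−0.448×1.435) = 0.5258; e^(−k_r t) = e^(−2.01×1.435) = 0.05592.
D = 4.101 × (0.5258 − 0.05592) + 0.746 × 0.05592 = 1.927 + 0.04172 = 1.969 mg/L.
DO = C_s − D = 9.66 − 1.969 = 7.691 mg/L.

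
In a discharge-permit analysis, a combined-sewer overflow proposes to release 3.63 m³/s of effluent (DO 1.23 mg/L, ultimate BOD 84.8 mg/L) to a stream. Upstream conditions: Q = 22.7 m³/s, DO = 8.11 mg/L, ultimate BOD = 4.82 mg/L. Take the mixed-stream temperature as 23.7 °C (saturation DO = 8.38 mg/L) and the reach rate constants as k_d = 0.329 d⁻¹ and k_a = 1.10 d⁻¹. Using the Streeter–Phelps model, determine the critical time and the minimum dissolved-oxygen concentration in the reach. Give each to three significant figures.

Mixed DO = (22.7×8.11 + 3.63×1.23)/(22.7+3.63) = 188.6/26.33 = 7.161 mg/L.
Mixed L₀ = (22.7×4.82 + 3.63×84.8)/(26.33) = 417.2/26.33 = 15.85 mg/L.
Initial deficit D₀ = C_s − DO₀ = 8.38 − 7.161 = 1.219 mg/L.
t_c = (1/0.7710) ln[(1.10/0.329)(1 − 1.219×0.7710/(0.329×15.85))] = 1.297 × ln(2.741) = 1.308 d.
D_c = (0.329/1.10) × 15.85 × e^(−0.329×1.308) = 0.2991 × 15.85 × 0.6503 = 3.082 mg/L.
Minimum DO = 8.38 − 3.082 = 5.298 mg/L.

t_c ≈ 1.31 d; minimum DO ≈ 5.30 mg/L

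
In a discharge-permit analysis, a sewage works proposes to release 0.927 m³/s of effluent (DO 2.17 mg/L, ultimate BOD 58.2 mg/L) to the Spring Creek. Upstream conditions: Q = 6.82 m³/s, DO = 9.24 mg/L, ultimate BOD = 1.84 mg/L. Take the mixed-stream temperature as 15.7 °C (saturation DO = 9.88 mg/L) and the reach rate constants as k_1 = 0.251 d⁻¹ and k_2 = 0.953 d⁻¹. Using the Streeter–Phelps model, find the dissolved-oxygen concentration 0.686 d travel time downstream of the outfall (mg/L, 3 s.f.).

DO ≈ 8.12 mg/L

Mixed DO = (6.82×9.24 + 0.927×2.17)/(6.82+0.927) = 65.03/7.747 = 8.394 mg/L.
Mixed L₀ = (6.82×1.84 + 0.927×58.2)/(7.747) = 66.50/7.747 = 8.584 mg/L.
Initial deficit D₀ = C_s − DO₀ = 9.88 − 8.394 = 1.486 mg/L.
D(0.686) = [0.251×8.584/(0.953−0.251)](e^(−0.251×0.686) − e^(−0.953×0.686)) + 1.486 e^(−0.953×0.686)
= 3.069 × (0.8418 − 0.5201) + 1.486 × 0.5201 = 1.760 mg/L.
DO = 9.88 − 1.760 = 8.120 mg/L.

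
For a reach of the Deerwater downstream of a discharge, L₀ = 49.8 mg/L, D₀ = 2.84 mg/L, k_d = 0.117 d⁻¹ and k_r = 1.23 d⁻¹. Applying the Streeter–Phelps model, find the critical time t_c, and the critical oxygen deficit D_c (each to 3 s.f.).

t_c ≈ 1.41 d; D_c ≈ 4.02 mg/L

At the critical point dD/dt = 0, so k_d L₀ e^(−k_d t) = k_r D. Substituting D(t) from the Streeter–Phelps equation and solving for t gives
t_c = ln[(k_r/k_d)(1 − D₀(k_r−k_d)/(k_d L₀))] / (k_r−k_d).
Here k_r−k_d = 1.113 d⁻¹ and 1 − D₀(k_r−k_d)/(k_d L₀) = 1 − 2.84×1.113/(0.117×49.8) = 0.4575, so
t_c = ln(10.51 × 0.4575) / 1.113 = 1.571 / 1.113 = 1.411 d.
D_c = (k_d/k_r) L₀ e^(−k_d t_c) = (0.117/1.23) × 49.8 × e^(−0.117×1.411) = 0.09512 × 49.8 × 0.8478 = 4.016 mg/L.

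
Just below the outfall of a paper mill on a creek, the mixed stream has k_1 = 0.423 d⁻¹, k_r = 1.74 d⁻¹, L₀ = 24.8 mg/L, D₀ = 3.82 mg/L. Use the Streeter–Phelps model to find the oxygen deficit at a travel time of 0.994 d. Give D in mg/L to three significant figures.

k_1 L₀/(k_r−k_1) = 0.423×24.8/(1.74−0.423) = 10.49/1.317 = 7.965 mg/L.
e^(−k_1 t) = e^(−0.423×0.9940) = 0.6567; e^(−k_r t) = e^(−1.74×0.9940) = 0.1774.
D = 7.965 × (0.6567 − 0.1774) + 3.82 × 0.1774 = 3.818 + 0.6775 = 4.496 mg/L.

D ≈ 4.50 mg/L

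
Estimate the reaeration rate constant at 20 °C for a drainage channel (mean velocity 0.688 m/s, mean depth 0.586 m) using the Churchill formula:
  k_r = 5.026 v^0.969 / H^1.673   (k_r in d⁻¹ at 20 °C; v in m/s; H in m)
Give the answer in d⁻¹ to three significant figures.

k_r ≈ 8.55 d⁻¹

k_r = 5.026 × 0.688^0.969 / 0.586^1.673 = 5.026 × 0.6960 / 0.4090 = 8.554 d⁻¹.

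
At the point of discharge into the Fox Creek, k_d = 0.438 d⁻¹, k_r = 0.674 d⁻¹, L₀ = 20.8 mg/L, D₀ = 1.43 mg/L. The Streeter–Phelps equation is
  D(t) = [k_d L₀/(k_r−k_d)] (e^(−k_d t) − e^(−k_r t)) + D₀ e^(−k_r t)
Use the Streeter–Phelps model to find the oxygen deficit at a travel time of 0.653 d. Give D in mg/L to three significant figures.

k_d L₀/(k_r−k_d) = 0.438×20.8/(0.674−0.438) = 9.110/0.2360 = 38.60 mg/L.
e^(−k_d t) = e^(−0.438×0.6530) = 0.7513; e^(−k_r t) = e^(−0.674×0.6530) = 0.6440.
D = 38.60 × (0.7513 − 0.6440) + 1.43 × 0.6440 = 4.142 + 0.9209 = 5.063 mg/L.

D ≈ 5.06 mg/L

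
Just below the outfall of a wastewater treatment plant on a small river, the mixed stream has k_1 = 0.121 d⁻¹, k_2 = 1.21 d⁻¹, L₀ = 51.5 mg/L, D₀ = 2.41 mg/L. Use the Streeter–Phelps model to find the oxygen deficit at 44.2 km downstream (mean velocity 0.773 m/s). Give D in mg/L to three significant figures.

Travel time t = x/v = 44.2 km / (0.773 m/s) = 44200 m / 0.773 m/s = 57180 s = 0.6618 d.
k_1 L₀/(k_2−k_1) = 0.121×51.5/(1.21−0.121) = 6.231/1.089 = 5.722 mg/L.
e^(−k_1 t) = e^(−0.121×0.6618) = 0.9230; e^(−k_2 t) = e^(−1.21×0.6618) = 0.4490.
D = 5.722 × (0.9230 − 0.4490) + 2.41 × 0.4490 = 2.713 + 1.082 = 3.795 mg/L.

D ≈ 3.79 mg/L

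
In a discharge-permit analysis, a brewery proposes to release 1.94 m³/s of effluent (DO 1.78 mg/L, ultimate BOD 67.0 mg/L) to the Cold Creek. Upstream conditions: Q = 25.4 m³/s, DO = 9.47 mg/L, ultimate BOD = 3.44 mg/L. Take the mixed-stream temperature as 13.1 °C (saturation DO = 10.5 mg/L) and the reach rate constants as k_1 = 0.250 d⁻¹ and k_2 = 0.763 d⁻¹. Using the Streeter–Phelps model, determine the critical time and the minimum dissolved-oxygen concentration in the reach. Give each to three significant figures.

t_c ≈ 1.16 d; minimum DO ≈ 8.55 mg/L

Mixed DO = (25.4×9.47 + 1.94×1.78)/(25.4+1.94) = 244.0/27.34 = 8.924 mg/L.
Mixed L₀ = (25.4×3.44 + 1.94×67.0)/(27.34) = 217.4/27.34 = 7.950 mg/L.
Initial deficit D₀ = C_s − DO₀ = 10.5 − 8.924 = 1.576 mg/L.
t_c = (1/0.5130) ln[(0.763/0.250)(1 − 1.576×0.5130/(0.250×7.950))] = 1.949 × ln(1.811) = 1.157 d.
D_c = (0.250/0.763) × 7.950 × e^(−0.250×1.157) = 0.3277 × 7.950 × 0.7487 = 1.950 mg/L.
Minimum DO = 10.5 − 1.950 = 8.550 mg/L.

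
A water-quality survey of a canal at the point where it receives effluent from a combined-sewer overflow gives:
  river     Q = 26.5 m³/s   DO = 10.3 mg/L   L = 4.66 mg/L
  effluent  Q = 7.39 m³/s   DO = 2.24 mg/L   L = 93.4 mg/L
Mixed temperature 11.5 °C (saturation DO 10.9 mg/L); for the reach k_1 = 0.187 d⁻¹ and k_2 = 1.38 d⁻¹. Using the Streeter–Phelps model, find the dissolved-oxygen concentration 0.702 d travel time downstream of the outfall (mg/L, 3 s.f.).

Mixed DO = (26.5×10.3 + 7.39×2.24)/(26.5+7.39) = 289.5/33.89 = 8.542 mg/L.
Mixed L₀ = (26.5×4.66 + 7.39×93.4)/(33.89) = 813.7/33.89 = 24.01 mg/L.
Initial deficit D₀ = C_s − DO₀ = 10.9 − 8.542 = 2.358 mg/L.
D(0.702) = [0.187×24.01/(1.38−0.187)](e^(−0.187×0.702) − e^(−1.38×0.702)) + 2.358 e^(−1.38×0.702)
= 3.764 × (0.8770 − 0.3796) + 2.358 × 0.3796 = 2.767 mg/L.
DO = 10.9 − 2.767 = 8.133 mg/L.

DO ≈ 8.13 mg/L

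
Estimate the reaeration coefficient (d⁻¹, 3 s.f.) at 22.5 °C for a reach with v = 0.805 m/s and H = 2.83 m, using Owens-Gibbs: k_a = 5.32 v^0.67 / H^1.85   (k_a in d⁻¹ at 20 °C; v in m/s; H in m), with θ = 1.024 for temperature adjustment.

k_a(20) = 5.32 × 0.805^0.67 / 2.83^1.85 = 5.32 × 0.8647 / 6.852 = 0.6714 d⁻¹.
k_a(22.5) = 0.6714 × 1.024^(22.5−20) = 0.6714 × 1.061 = 0.7124 d⁻¹.

k_a ≈ 0.712 d⁻¹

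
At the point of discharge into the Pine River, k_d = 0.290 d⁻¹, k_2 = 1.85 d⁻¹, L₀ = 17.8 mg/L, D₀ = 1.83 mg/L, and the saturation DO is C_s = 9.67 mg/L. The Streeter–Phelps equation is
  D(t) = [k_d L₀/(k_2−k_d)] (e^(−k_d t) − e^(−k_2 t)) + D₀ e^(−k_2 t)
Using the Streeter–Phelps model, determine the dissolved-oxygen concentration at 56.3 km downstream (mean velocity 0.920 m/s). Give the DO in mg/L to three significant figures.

DO ≈ 7.37 mg/L

Travel time t = x/v = 56.3 km / (0.920 m/s) = 56300 m / 0.920 m/s = 61200 s = 0.7083 d.
k_d L₀/(k_2−k_d) = 0.290×17.8/(1.85−0.290) = 5.162/1.560 = 3.309 mg/L.
e^(−k_d t) = e^(−0.290×0.7083) = 0.8143; e^(−k_2 t) = e^(−1.85×0.7083) = 0.2697.
D = 3.309 × (0.8143 − 0.2697) + 1.83 × 0.2697 = 1.802 + 0.4936 = 2.296 mg/L.
DO = C_s − D = 9.67 − 2.296 = 7.374 mg/L.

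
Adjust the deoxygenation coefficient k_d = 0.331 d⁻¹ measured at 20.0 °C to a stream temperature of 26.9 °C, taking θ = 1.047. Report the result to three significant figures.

k_d(T₂) = k_d(T₁) · θ^(T₂−T₁) = 0.331 × 1.047^(26.9−20.0)
= 0.331 × 1.047^6.90 = 0.331 × 1.373 = 0.4544 d⁻¹.

k_d ≈ 0.454 d⁻¹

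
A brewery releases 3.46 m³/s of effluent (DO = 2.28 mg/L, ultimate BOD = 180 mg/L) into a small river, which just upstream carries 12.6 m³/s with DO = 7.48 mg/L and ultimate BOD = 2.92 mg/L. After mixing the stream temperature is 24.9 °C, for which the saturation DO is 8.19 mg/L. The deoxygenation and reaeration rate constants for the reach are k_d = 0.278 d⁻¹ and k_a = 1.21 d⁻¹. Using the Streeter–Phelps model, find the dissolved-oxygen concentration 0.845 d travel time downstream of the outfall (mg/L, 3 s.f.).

Mixed DO = (12.6×7.48 + 3.46×2.28)/(12.6+3.46) = 102.1/16.06 = 6.360 mg/L.
Mixed L₀ = (12.6×2.92 + 3.46×180)/(16.06) = 659.6/16.06 = 41.07 mg/L.
Initial deficit D₀ = C_s − DO₀ = 8.19 − 6.360 = 1.830 mg/L.
D(0.845) = [0.278×41.07/(1.21−0.278)](e^(−0.278×0.845) − e^(−1.21×0.845)) + 1.830 e^(−1.21×0.845)
= 12.25 × (0.7906 − 0.3597) + 1.830 × 0.3597 = 5.938 mg/L.
DO = 8.19 − 5.938 = 2.252 mg/L.

DO ≈ 2.25 mg/L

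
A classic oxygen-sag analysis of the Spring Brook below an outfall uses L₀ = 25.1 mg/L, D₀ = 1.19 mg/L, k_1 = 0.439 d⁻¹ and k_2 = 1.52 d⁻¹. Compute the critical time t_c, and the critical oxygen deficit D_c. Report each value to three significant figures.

t_c ≈ 1.03 d; D_c ≈ 4.60 mg/L

t_c = [1/(k_2−k_1)] ln[(k_2/k_1)(1 − D₀(k_2−k_1)/(k_1 L₀))]
= [1/(1.52−0.439)] ln[(1.52/0.439)(1 − 1.19×1.081/(0.439×25.1))]
= (1/1.081) ln[3.462 × 0.8833] = 0.9251 × ln(3.058) = 0.9251 × 1.118 = 1.034 d.
D_c = (k_1/k_2) L₀ e^(−k_1 t_c) = (0.439/1.52) × 25.1 × e^(−0.439×1.034) = 0.2888 × 25.1 × 0.6351 = 4.604 mg/L.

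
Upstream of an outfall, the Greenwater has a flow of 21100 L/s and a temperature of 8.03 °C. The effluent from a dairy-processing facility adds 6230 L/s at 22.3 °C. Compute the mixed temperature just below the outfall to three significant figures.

11.3 °C

Flow-weighted mixing: C = (Q_r C_r + Q_w C_w)/(Q_r + Q_w)
= (21100×8.03 + 6230×22.3)/(21100 + 6230) = 308400/27330 = 11.28 °C.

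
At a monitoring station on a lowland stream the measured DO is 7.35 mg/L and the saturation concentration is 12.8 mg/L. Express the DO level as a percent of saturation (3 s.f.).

% saturation = C/C_s × 100 = 7.35/12.8 × 100 = 57.4 %.

57.4 % saturation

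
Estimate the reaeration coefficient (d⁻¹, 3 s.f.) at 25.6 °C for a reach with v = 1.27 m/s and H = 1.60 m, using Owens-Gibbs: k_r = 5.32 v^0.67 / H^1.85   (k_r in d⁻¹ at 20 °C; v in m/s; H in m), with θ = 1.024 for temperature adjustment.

k_r(20) = 5.32 × 1.27^0.67 / 1.60^1.85 = 5.32 × 1.174 / 2.386 = 2.617 d⁻¹.
k_r(25.6) = 2.617 × 1.024^(25.6−20) = 2.617 × 1.142 = 2.989 d⁻¹.

k_r ≈ 2.99 d⁻¹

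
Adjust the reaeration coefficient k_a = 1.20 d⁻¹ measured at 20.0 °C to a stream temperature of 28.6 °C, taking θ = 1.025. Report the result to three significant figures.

k_a(T₂) = k_a(T₁) · θ^(T₂−T₁) = 1.20 × 1.025^(28.6−20.0)
= 1.20 × 1.025^8.60 = 1.20 × 1.237 = 1.484 d⁻¹.

k_a ≈ 1.48 d⁻¹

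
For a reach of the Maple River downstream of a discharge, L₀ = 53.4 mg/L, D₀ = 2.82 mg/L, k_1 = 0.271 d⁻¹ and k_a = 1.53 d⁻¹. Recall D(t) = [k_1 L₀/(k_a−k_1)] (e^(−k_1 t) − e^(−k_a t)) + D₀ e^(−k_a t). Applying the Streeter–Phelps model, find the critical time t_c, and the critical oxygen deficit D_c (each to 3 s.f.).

t_c = [1/(k_a−k_1)] ln[(k_a/k_1)(1 − D₀(k_a−k_1)/(k_1 L₀))]
= [1/(1.53−0.271)] ln[(1.53/0.271)(1 − 2.82×1.259/(0.271×53.4))]
= (1/1.259) ln[5.646 × 0.7547] = 0.7943 × ln(4.261) = 0.7943 × 1.449 = 1.151 d.
L(t_c) = L₀ e^(−k_1 t_c) = 53.4 × 0.7320 = 39.09 mg/L, and at the critical point k_a D_c = k_1 L, so D_c = (0.271/1.53) × 39.09 = 6.923 mg/L.

t_c ≈ 1.15 d; D_c ≈ 6.92 mg/L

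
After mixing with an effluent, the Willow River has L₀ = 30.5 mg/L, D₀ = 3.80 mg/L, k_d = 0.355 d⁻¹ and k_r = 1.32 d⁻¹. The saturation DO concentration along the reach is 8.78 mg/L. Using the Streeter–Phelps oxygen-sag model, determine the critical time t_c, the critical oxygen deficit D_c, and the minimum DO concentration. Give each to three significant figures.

At the critical point dD/dt = 0, so k_d L₀ e^(−k_d t) = k_r D. Substituting D(t) from the Streeter–Phelps equation and solving for t gives
t_c = ln[(k_r/k_d)(1 − D₀(k_r−k_d)/(k_d L₀))] / (k_r−k_d).
Here k_r−k_d = 0.9650 d⁻¹ and 1 − D₀(k_r−k_d)/(k_d L₀) = 1 − 3.80×0.9650/(0.355×30.5) = 0.6613, so
t_c = ln(3.718 × 0.6613) / 0.9650 = 0.8998 / 0.9650 = 0.9324 d.
D_c = (k_d/k_r) L₀ e^(−k_d t_c) = (0.355/1.32) × 30.5 × e^(−0.355×0.9324) = 0.2689 × 30.5 × 0.7182 = 5.891 mg/L.
Minimum DO = C_s − D_c = 8.78 − 5.891 = 2.889 mg/L.

t_c ≈ 0.932 d; D_c ≈ 5.89 mg/L; min DO ≈ 2.89 mg/L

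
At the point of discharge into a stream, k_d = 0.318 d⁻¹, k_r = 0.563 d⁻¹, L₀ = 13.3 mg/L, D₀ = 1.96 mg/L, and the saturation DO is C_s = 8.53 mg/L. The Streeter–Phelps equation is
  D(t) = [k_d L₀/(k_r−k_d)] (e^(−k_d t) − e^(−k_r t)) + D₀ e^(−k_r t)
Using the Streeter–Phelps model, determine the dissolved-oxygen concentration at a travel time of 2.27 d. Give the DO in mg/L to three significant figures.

DO ≈ 4.41 mg/L

k_d L₀/(k_r−k_d) = 0.318×13.3/(0.563−0.318) = 4.229/0.2450 = 17.26 mg/L.
e^(−k_d t) = e^(−0.318×2.270) = 0.4858; e^(−k_r t) = e^(−0.563×2.270) = 0.2786.
D = 17.26 × (0.4858 − 0.2786) + 1.96 × 0.2786 = 3.578 + 0.5460 = 4.124 mg/L.
DO = C_s − D = 8.53 − 4.124 = 4.406 mg/L.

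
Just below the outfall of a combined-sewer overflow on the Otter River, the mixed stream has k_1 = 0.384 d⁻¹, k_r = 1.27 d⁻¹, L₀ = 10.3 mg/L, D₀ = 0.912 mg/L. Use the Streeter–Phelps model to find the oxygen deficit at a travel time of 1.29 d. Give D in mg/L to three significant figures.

D ≈ 2.03 mg/L

k_1 L₀/(k_r−k_1) = 0.384×10.3/(1.27−0.384) = 3.955/0.8860 = 4.464 mg/L.
e^(−k_1 t) = e^(−0.384×1.290) = 0.6094; e^(−k_r t) = e^(−1.27×1.290) = 0.1943.
D = 4.464 × (0.6094 − 0.1943) + 0.912 × 0.1943 = 1.853 + 0.1772 = 2.030 mg/L.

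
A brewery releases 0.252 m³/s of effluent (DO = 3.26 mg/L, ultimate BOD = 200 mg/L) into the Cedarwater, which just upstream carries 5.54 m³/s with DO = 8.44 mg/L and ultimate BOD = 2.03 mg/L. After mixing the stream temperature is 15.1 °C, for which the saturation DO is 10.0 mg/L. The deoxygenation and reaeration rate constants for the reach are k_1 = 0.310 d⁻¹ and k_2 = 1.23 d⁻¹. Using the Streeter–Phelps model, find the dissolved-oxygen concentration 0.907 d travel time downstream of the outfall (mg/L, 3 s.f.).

Mixed DO = (5.54×8.44 + 0.252×3.26)/(5.54+0.252) = 47.58/5.792 = 8.215 mg/L.
Mixed L₀ = (5.54×2.03 + 0.252×200)/(5.792) = 61.65/5.792 = 10.64 mg/L.
Initial deficit D₀ = C_s − DO₀ = 10.0 − 8.215 = 1.785 mg/L.
D(0.907) = [0.310×10.64/(1.23−0.310)](e^(−0.310×0.907) − e^(−1.23×0.907)) + 1.785 e^(−1.23×0.907)
= 3.586 × (0.7549 − 0.3277) + 1.785 × 0.3277 = 2.117 mg/L.
DO = 10.0 − 2.117 = 7.883 mg/L.

DO ≈ 7.88 mg/L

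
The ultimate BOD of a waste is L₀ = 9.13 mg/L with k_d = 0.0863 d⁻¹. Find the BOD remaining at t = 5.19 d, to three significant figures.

L_t = L₀ e^(−k_d t) = 9.13 × e^(−0.0863×5.19) = 9.13 × 0.6390 = 5.834 mg/L.

L ≈ 5.83 mg/L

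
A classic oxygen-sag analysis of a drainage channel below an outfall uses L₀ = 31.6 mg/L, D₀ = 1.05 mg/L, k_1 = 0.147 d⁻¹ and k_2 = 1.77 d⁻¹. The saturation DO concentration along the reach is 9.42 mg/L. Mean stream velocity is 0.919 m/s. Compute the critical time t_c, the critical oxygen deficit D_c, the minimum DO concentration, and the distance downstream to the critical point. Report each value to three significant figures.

t_c ≈ 1.25 d; D_c ≈ 2.18 mg/L; min DO ≈ 7.24 mg/L; x_c ≈ 99.4 km

With k_2/k_1 = 12.04 and 1 − D₀(k_2−k_1)/(k_1 L₀) = 0.6331,
t_c = ln(12.04 × 0.6331) / (1.77 − 0.147) = ln(7.623) / 1.623 = 2.031/1.623 = 1.252 d.
D_c = (k_1/k_2) L₀ e^(−k_1 t_c) = (0.147/1.77) × 31.6 × e^(−0.147×1.252) = 0.08305 × 31.6 × 0.8320 = 2.183 mg/L.
Minimum DO = C_s − D_c = 9.42 − 2.183 = 7.237 mg/L.
x_c = v t_c = 0.919 m/s × 1.252 d × 86400 s/d = 99370 m ≈ 99.4 km.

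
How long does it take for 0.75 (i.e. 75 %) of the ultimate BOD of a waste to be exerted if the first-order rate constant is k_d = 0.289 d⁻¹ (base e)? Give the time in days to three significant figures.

y/L₀ = 1 − e^(−k_d t) = 0.75 ⇒ e^(−k_d t) = 0.250
t = −ln(0.250) / 0.289 = 1.386 / 0.289 = 4.797 d.

t ≈ 4.80 d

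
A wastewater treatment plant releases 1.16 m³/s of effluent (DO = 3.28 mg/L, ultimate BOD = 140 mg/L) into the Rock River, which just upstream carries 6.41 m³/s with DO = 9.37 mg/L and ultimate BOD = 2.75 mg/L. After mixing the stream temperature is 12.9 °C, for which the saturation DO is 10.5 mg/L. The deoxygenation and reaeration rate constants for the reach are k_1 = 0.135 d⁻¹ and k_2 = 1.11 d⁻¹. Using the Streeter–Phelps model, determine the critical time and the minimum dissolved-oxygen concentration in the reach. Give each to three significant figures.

Mixed DO = (6.41×9.37 + 1.16×3.28)/(6.41+1.16) = 63.87/7.570 = 8.437 mg/L.
Mixed L₀ = (6.41×2.75 + 1.16×140)/(7.570) = 180.0/7.570 = 23.78 mg/L.
Initial deficit D₀ = C_s − DO₀ = 10.5 − 8.437 = 2.063 mg/L.
t_c = (1/0.9750) ln[(1.11/0.135)(1 − 2.063×0.9750/(0.135×23.78))] = 1.026 × ln(3.070) = 1.151 d.
D_c = (0.135/1.11) × 23.78 × e^(−0.135×1.151) = 0.1216 × 23.78 × 0.8561 = 2.476 mg/L.
Minimum DO = 10.5 − 2.476 = 8.024 mg/L.

t_c ≈ 1.15 d; minimum DO ≈ 8.02 mg/L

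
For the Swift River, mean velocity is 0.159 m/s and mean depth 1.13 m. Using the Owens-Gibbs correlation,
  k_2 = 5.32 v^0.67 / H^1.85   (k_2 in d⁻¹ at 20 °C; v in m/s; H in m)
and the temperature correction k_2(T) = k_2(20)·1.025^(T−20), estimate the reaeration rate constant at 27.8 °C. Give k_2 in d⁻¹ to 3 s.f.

k_2(20) = 5.32 × 0.159^0.67 / 1.13^1.85 = 5.32 × 0.2917 / 1.254 = 1.238 d⁻¹.
k_2(27.8) = 1.238 × 1.025^(27.8−20) = 1.238 × 1.212 = 1.501 d⁻¹.

k_2 ≈ 1.50 d⁻¹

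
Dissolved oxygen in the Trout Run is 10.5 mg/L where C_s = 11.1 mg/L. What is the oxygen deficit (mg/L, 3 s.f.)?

D ≈ 0.600 mg/L

D = C_s − C = 11.1 − 10.5 = 0.600 mg/L.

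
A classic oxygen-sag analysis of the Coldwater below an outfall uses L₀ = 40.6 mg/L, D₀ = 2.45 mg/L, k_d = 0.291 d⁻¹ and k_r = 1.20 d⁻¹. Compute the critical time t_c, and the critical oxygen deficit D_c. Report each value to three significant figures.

t_c ≈ 1.33 d; D_c ≈ 6.69 mg/L

At the critical point dD/dt = 0, so k_d L₀ e^(−k_d t) = k_r D. Substituting D(t) from the Streeter–Phelps equation and solving for t gives
t_c = ln[(k_r/k_d)(1 − D₀(k_r−k_d)/(k_d L₀))] / (k_r−k_d).
Here k_r−k_d = 0.9090 d⁻¹ and 1 − D₀(k_r−k_d)/(k_d L₀) = 1 − 2.45×0.9090/(0.291×40.6) = 0.8115, so
t_c = ln(4.124 × 0.8115) / 0.9090 = 1.208 / 0.9090 = 1.329 d.
D_c = (k_d/k_r) L₀ e^(−k_d t_c) = (0.291/1.20) × 40.6 × e^(−0.291×1.329) = 0.2425 × 40.6 × 0.6793 = 6.688 mg/L.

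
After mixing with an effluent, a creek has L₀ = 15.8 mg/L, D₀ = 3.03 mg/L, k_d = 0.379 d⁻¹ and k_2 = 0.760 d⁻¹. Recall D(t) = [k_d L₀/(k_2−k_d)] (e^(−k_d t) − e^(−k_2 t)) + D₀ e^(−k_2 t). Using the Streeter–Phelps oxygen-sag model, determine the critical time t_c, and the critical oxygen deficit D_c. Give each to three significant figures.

t_c ≈ 1.26 d; D_c ≈ 4.88 mg/L

With k_2/k_d = 2.005 and 1 − D₀(k_2−k_d)/(k_d L₀) = 0.8072,
t_c = ln(2.005 × 0.8072) / (0.760 − 0.379) = ln(1.619) / 0.3810 = 0.4816/0.3810 = 1.264 d.
L(t_c) = L₀ e^(−k_d t_c) = 15.8 × 0.6193 = 9.786 mg/L, and at the critical point k_2 D_c = k_d L, so D_c = (0.379/0.760) × 9.786 = 4.880 mg/L.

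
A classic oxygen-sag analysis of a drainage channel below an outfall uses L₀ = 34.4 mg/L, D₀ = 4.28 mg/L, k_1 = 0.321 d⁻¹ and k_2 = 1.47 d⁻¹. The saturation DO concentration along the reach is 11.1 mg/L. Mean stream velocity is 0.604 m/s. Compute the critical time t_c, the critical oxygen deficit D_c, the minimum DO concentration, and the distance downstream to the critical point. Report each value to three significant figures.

At the critical point dD/dt = 0, so k_1 L₀ e^(−k_1 t) = k_2 D. Substituting D(t) from the Streeter–Phelps equation and solving for t gives
t_c = ln[(k_2/k_1)(1 − D₀(k_2−k_1)/(k_1 L₀))] / (k_2−k_1).
Here k_2−k_1 = 1.149 d⁻¹ and 1 − D₀(k_2−k_1)/(k_1 L₀) = 1 − 4.28×1.149/(0.321×34.4) = 0.5547, so
t_c = ln(4.579 × 0.5547) / 1.149 = 0.9322 / 1.149 = 0.8113 d.
L(t_c) = L₀ e^(−k_1 t_c) = 34.4 × 0.7707 = 26.51 mg/L, and at the critical point k_2 D_c = k_1 L, so D_c = (0.321/1.47) × 26.51 = 5.790 mg/L.
Minimum DO = C_s − D_c = 11.1 − 5.790 = 5.310 mg/L.
x_c = v t_c = 0.604 m/s × 0.8113 d × 86400 s/d = 42340 m ≈ 42.3 km.

t_c ≈ 0.811 d; D_c ≈ 5.79 mg/L; min DO ≈ 5.31 mg/L; x_c ≈ 42.3 km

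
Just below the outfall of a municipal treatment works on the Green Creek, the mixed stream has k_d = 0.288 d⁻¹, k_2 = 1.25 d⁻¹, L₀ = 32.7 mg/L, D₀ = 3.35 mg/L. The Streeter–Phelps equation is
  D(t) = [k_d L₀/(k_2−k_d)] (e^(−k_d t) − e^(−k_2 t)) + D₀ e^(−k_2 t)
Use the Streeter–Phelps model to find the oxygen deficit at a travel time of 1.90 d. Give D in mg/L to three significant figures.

D ≈ 5.06 mg/L

k_d L₀/(k_2−k_d) = 0.288×32.7/(1.25−0.288) = 9.418/0.9620 = 9.790 mg/L.
e^(−k_d t) = e^(−0.288×1.900) = 0.5786; e^(−k_2 t) = e^(−1.25×1.900) = 0.09301.
D = 9.790 × (0.5786 − 0.09301) + 3.35 × 0.09301 = 4.753 + 0.3116 = 5.065 mg/L.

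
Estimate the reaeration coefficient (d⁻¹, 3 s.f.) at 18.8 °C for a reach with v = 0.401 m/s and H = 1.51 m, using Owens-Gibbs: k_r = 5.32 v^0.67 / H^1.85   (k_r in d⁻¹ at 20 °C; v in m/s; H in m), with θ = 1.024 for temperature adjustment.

k_r(20) = 5.32 × 0.401^0.67 / 1.51^1.85 = 5.32 × 0.5421 / 2.143 = 1.346 d⁻¹.
k_r(18.8) = 1.346 × 1.024^(18.8−20) = 1.346 × 0.9719 = 1.308 d⁻¹.

k_r ≈ 1.31 d⁻¹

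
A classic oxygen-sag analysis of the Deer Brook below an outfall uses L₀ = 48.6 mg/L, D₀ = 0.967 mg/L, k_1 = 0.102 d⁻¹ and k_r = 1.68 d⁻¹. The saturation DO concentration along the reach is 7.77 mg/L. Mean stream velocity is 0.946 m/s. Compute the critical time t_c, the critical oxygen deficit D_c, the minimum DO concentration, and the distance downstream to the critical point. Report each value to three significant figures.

t_c ≈ 1.54 d; D_c ≈ 2.52 mg/L; min DO ≈ 5.25 mg/L; x_c ≈ 126 km

At the critical point dD/dt = 0, so k_1 L₀ e^(−k_1 t) = k_r D. Substituting D(t) from the Streeter–Phelps equation and solving for t gives
t_c = ln[(k_r/k_1)(1 − D₀(k_r−k_1)/(k_1 L₀))] / (k_r−k_1).
Here k_r−k_1 = 1.578 d⁻¹ and 1 − D₀(k_r−k_1)/(k_1 L₀) = 1 − 0.967×1.578/(0.102×48.6) = 0.6922, so
t_c = ln(16.47 × 0.6922) / 1.578 = 2.434 / 1.578 = 1.542 d.
L(t_c) = L₀ e^(−k_1 t_c) = 48.6 × 0.8544 = 41.53 mg/L, and at the critical point k_r D_c = k_1 L, so D_c = (0.102/1.68) × 41.53 = 2.521 mg/L.
Minimum DO = C_s − D_c = 7.77 − 2.521 = 5.249 mg/L.
x_c = v t_c = 0.946 m/s × 1.542 d × 86400 s/d = 126100 m ≈ 126 km.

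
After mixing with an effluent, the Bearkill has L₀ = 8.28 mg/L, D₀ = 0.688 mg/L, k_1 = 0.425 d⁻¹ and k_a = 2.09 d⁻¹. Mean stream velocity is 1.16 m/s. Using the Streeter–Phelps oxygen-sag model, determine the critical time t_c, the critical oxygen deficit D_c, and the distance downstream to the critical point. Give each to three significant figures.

t_c = [1/(k_a−k_1)] ln[(k_a/k_1)(1 − D₀(k_a−k_1)/(k_1 L₀))]
= [1/(2.09−0.425)] ln[(2.09/0.425)(1 − 0.688×1.665/(0.425×8.28))]
= (1/1.665) ln[4.918 × 0.6745] = 0.6006 × ln(3.317) = 0.6006 × 1.199 = 0.7201 d.
L(t_c) = L₀ e^(−k_1 t_c) = 8.28 × 0.7363 = 6.097 mg/L, and at the critical point k_a D_c = k_1 L, so D_c = (0.425/2.09) × 6.097 = 1.240 mg/L.
x_c = v t_c = 1.16 m/s × 0.7201 d × 86400 s/d = 72170 m ≈ 72.2 km.

t_c ≈ 0.720 d; D_c ≈ 1.24 mg/L; x_c ≈ 72.2 km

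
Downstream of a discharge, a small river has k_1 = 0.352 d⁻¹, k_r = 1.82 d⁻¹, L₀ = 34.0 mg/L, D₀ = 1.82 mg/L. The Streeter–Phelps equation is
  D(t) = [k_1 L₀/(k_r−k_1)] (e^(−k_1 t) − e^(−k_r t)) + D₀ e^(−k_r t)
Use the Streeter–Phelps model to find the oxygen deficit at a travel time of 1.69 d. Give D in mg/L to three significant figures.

D ≈ 4.20 mg/L

k_1 L₀/(k_r−k_1) = 0.352×34.0/(1.82−0.352) = 11.97/1.468 = 8.153 mg/L.
e^(−k_1 t) = e^(−0.352×1.690) = 0.5516; e^(−k_r t) = e^(−1.82×1.690) = 0.04615.
D = 8.153 × (0.5516 − 0.04615) + 1.82 × 0.04615 = 4.121 + 0.08400 = 4.205 mg/L.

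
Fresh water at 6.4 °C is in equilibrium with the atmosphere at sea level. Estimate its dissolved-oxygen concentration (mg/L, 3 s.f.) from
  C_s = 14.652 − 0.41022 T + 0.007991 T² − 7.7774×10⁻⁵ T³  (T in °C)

C_s = 14.652 − 0.41022×6.4 + 0.007991×6.4² − 7.7774×10⁻⁵×6.4³ = 12.33 mg/L.

C_s ≈ 12.3 mg/L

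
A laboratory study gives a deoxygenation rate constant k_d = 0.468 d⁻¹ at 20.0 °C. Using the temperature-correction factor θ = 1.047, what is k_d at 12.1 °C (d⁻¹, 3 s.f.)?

k_d ≈ 0.326 d⁻¹

k_d(T₂) = k_d(T₁) · θ^(T₂−T₁) = 0.468 × 1.047^(12.1−20.0)
= 0.468 × 1.047^-7.90 = 0.468 × 0.6957 = 0.3256 d⁻¹.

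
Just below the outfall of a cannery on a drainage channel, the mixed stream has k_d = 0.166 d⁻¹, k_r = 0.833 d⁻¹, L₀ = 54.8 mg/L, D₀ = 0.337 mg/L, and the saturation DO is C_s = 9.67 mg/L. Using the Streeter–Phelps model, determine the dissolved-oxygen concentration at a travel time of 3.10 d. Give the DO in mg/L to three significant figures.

DO ≈ 2.52 mg/L

k_d L₀/(k_r−k_d) = 0.166×54.8/(0.833−0.166) = 9.097/0.6670 = 13.64 mg/L.
e^(−k_d t) = e^(−0.166×3.100) = 0.5977; e^(−k_r t) = e^(−0.833×3.100) = 0.07560.
D = 13.64 × (0.5977 − 0.07560) + 0.337 × 0.07560 = 7.121 + 0.02548 = 7.147 mg/L.
DO = C_s − D = 9.67 − 7.147 = 2.523 mg/L.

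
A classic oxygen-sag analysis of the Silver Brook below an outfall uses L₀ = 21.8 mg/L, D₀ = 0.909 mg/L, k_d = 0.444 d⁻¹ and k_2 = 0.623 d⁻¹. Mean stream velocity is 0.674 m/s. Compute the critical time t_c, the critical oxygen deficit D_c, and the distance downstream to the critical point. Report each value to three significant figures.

With k_2/k_d = 1.403 and 1 − D₀(k_2−k_d)/(k_d L₀) = 0.9832,
t_c = ln(1.403 × 0.9832) / (0.623 − 0.444) = ln(1.380) / 0.1790 = 0.3218/0.1790 = 1.798 d.
L(t_c) = L₀ e^(−k_d t_c) = 21.8 × 0.4502 = 9.814 mg/L, and at the critical point k_2 D_c = k_d L, so D_c = (0.444/0.623) × 9.814 = 6.994 mg/L.
x_c = v t_c = 0.674 m/s × 1.798 d × 86400 s/d = 104700 m ≈ 105 km.

t_c ≈ 1.80 d; D_c ≈ 6.99 mg/L; x_c ≈ 105 km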